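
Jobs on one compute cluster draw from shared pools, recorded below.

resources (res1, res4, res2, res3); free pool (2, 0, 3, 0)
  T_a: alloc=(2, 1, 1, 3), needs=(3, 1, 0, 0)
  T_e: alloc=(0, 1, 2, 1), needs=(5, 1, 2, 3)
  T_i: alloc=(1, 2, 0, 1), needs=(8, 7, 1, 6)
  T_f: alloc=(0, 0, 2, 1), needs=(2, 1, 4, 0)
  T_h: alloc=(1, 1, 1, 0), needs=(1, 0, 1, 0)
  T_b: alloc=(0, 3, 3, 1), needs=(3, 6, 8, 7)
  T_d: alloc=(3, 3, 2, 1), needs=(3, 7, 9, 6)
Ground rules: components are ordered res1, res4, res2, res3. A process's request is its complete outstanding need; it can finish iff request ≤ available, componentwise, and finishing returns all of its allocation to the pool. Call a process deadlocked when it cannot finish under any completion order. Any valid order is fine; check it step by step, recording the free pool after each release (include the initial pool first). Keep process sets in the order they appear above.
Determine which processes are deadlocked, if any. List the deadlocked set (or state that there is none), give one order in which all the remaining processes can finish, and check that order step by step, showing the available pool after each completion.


Deadlocked set: T_i, T_b and T_d.
Key observation: even finishing T_h, T_a, T_e, T_f leaves just (5, 3, 9, 5) free — too little res4 for any of the remaining processes.
One completion order for the rest: T_h, T_a, T_e, T_f. Verifying each step:
  pool = (2, 0, 3, 0)
  T_h needs (1, 0, 1, 0) <= (2, 0, 3, 0) -> finishes; pool += (1, 1, 1, 0) = (3, 1, 4, 0)
  T_a needs (3, 1, 0, 0) <= (3, 1, 4, 0) -> finishes; pool += (2, 1, 1, 3) = (5, 2, 5, 3)
  T_e needs (5, 1, 2, 3) <= (5, 2, 5, 3) -> finishes; pool += (0, 1, 2, 1) = (5, 3, 7, 4)
  T_f needs (2, 1, 4, 0) <= (5, 3, 7, 4) -> finishes; pool += (0, 0, 2, 1) = (5, 3, 9, 5)
The blocked processes can never fit:
  T_i cannot run: need (8, 7, 1, 6) vs free (5, 3, 9, 5) (insufficient res1, res4 and res3)
  T_b cannot run: need (3, 6, 8, 7) vs free (5, 3, 9, 5) (insufficient res4 and res3)
  T_d cannot run: need (3, 7, 9, 6) vs free (5, 3, 9, 5) (insufficient res4 and res3)


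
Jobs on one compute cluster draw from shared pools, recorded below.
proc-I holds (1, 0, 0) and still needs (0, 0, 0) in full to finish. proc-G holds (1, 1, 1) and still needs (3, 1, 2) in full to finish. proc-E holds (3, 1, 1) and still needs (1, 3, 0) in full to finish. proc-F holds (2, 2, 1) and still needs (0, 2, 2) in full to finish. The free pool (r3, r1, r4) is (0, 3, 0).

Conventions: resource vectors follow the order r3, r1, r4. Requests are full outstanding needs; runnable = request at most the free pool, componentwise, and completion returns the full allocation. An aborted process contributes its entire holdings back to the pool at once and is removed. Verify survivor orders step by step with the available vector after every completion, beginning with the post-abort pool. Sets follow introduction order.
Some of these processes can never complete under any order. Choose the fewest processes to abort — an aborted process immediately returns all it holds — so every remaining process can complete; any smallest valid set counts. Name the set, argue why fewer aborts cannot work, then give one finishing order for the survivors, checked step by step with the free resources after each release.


The answer: abort proc-F.
Key observation: proc-G could never have finished before the abort; with (2, 2, 1) returned by proc-F, it fits at step 2.
Minimality: the empty abort set fails — the state is deadlocked as it stands.
One survivor order: proc-E, proc-G, proc-I. Verifying each step (post-abort pool first):
  pool = (2, 5, 1)
  run proc-E (needs (1, 3, 0), free (2, 5, 1)); after release of (3, 1, 1) the pool is (5, 6, 2)
  run proc-G (needs (3, 1, 2), free (5, 6, 2)); after release of (1, 1, 1) the pool is (6, 7, 3)
  run proc-I (needs (0, 0, 0), free (6, 7, 3)); after release of (1, 0, 0) the pool is (7, 7, 3)


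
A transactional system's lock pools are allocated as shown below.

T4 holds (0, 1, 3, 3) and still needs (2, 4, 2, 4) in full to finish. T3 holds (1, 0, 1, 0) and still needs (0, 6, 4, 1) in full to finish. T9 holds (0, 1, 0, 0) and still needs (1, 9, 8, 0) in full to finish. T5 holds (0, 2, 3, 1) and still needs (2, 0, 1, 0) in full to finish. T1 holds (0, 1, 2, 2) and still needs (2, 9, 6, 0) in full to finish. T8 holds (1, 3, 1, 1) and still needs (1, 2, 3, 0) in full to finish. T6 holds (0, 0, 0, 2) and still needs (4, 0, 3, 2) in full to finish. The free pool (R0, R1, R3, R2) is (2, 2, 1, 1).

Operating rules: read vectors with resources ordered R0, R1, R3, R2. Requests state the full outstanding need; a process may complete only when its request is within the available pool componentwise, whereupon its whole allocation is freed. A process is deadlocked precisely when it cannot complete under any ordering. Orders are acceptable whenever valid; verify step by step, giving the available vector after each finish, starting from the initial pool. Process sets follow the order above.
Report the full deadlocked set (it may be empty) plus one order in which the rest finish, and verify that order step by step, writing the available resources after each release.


Deadlocked set: T9 and T1.
Key observation: no order helps: past T5, T8, T3, T6, T4, the free pool tops out at (4, 8, 9, 8), below what each blocked process needs in R1.
The rest can finish in the order T5, T8, T3, T6, T4. Verifying each step:
  pool = (2, 2, 1, 1)
  run T5 (needs (2, 0, 1, 0), free (2, 2, 1, 1)); after release of (0, 2, 3, 1) the pool is (2, 4, 4, 2)
  run T8 (needs (1, 2, 3, 0), free (2, 4, 4, 2)); after release of (1, 3, 1, 1) the pool is (3, 7, 5, 3)
  run T3 (needs (0, 6, 4, 1), free (3, 7, 5, 3)); after release of (1, 0, 1, 0) the pool is (4, 7, 6, 3)
  run T6 (needs (4, 0, 3, 2), free (4, 7, 6, 3)); after release of (0, 0, 0, 2) the pool is (4, 7, 6, 5)
  run T4 (needs (2, 4, 2, 4), free (4, 7, 6, 5)); after release of (0, 1, 3, 3) the pool is (4, 8, 9, 8)
The blocked processes can never fit:
  blocked: T9 wants (1, 9, 8, 0), pool (4, 8, 9, 8) — not enough R1
  blocked: T1 wants (2, 9, 6, 0), pool (4, 8, 9, 8) — not enough R1


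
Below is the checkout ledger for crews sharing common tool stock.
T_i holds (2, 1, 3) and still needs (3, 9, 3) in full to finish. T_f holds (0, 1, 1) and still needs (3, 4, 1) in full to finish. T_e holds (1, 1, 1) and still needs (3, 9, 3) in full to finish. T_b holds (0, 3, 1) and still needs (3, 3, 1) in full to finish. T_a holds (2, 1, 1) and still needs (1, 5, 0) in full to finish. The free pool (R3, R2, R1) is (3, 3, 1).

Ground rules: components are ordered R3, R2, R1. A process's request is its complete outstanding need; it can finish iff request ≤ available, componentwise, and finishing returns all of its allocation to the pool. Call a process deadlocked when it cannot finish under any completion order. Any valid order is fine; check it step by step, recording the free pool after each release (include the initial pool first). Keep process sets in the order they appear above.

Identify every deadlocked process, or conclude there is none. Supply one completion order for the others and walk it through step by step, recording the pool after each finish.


Deadlocked: T_i and T_e.
Key observation: T_b, T_f, T_a can finish, but then (5, 8, 4) is all there is, and the blocked group's R2 demands exceed it.
A valid finishing order for the others: T_b, T_f, T_a. Check, step by step:
  pool = (3, 3, 1)
  run T_b (needs (3, 3, 1), free (3, 3, 1)); after release of (0, 3, 1) the pool is (3, 6, 2)
  run T_f (needs (3, 4, 1), free (3, 6, 2)); after release of (0, 1, 1) the pool is (3, 7, 3)
  run T_a (needs (1, 5, 0), free (3, 7, 3)); after release of (2, 1, 1) the pool is (5, 8, 4)
None of the blocked processes ever fits:
  T_i still needs (3, 9, 3) but only (5, 8, 4) is free — short on R2
  T_e still needs (3, 9, 3) but only (5, 8, 4) is free — short on R2


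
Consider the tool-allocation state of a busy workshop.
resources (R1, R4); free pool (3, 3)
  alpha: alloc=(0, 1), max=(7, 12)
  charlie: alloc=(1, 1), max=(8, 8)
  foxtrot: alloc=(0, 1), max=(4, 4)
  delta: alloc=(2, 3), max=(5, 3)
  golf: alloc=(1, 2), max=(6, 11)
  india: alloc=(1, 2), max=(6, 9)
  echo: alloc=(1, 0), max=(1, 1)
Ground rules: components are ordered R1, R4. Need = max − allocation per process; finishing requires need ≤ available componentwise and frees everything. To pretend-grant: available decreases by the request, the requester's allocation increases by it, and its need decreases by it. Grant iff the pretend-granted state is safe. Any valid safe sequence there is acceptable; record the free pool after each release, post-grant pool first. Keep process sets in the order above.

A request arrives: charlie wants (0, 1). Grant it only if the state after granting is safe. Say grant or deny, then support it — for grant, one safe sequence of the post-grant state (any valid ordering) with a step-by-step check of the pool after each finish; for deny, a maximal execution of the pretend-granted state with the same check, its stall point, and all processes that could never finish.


DENY. Granting would leave the state unsafe.
Key observation: after delta, foxtrot, echo the pool peaks at (6, 6), and each blocked process is short somewhere: alpha on R1, R4; charlie on R1; golf on R4; india on R4.
On the post-grant state, delta, foxtrot, echo is a maximal run — nothing extends it. Step-by-step check:
  pool = (3, 2)
  delta: need (3, 0) fits (3, 2); releases (2, 3), pool now (5, 5)
  foxtrot: need (4, 3) fits (5, 5); releases (0, 1), pool now (5, 6)
  echo: need (0, 1) fits (5, 6); releases (1, 0), pool now (6, 6)
  blocked: alpha wants (7, 11), pool (6, 6) — not enough R1 and R4
  blocked: charlie wants (7, 6), pool (6, 6) — not enough R1
  blocked: golf wants (5, 9), pool (6, 6) — not enough R4
  blocked: india wants (5, 7), pool (6, 6) — not enough R4
Processes that could never finish after the grant: alpha, charlie, golf and india.


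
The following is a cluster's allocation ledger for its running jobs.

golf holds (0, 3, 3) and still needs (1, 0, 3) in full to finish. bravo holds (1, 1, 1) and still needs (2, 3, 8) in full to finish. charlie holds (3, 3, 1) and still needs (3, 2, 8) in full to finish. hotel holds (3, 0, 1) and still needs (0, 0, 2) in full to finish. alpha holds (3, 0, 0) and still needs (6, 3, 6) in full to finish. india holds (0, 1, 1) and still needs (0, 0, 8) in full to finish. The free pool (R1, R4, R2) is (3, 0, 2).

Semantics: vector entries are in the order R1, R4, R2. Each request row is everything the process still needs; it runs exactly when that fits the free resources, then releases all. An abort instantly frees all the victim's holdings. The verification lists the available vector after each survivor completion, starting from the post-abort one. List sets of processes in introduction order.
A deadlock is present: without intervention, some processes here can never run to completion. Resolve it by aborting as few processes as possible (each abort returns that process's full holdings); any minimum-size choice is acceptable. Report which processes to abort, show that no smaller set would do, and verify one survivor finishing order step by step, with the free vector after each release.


Minimum abort set: charlie and india.
Key observation: bravo could never have finished before the abort; with (3, 4, 2) returned by charlie and india, it fits at step 4.
Why nothing smaller works — every single abort fails: golf alone leaves bravo blocked (short on R2); bravo alone leaves charlie blocked (short on R2); charlie alone leaves bravo blocked (short on R2); hotel alone leaves bravo blocked (short on R2); alpha alone leaves bravo blocked (short on R2); india alone leaves bravo blocked (short on R2).
The survivors complete as golf, alpha, hotel, bravo. Check, step by step (starting from the post-abort pool):
  pool = (6, 4, 4)
  golf needs (1, 0, 3) <= (6, 4, 4) -> finishes; pool += (0, 3, 3) = (6, 7, 7)
  alpha needs (6, 3, 6) <= (6, 7, 7) -> finishes; pool += (3, 0, 0) = (9, 7, 7)
  hotel needs (0, 0, 2) <= (9, 7, 7) -> finishes; pool += (3, 0, 1) = (12, 7, 8)
  bravo needs (2, 3, 8) <= (12, 7, 8) -> finishes; pool += (1, 1, 1) = (13, 8, 9)


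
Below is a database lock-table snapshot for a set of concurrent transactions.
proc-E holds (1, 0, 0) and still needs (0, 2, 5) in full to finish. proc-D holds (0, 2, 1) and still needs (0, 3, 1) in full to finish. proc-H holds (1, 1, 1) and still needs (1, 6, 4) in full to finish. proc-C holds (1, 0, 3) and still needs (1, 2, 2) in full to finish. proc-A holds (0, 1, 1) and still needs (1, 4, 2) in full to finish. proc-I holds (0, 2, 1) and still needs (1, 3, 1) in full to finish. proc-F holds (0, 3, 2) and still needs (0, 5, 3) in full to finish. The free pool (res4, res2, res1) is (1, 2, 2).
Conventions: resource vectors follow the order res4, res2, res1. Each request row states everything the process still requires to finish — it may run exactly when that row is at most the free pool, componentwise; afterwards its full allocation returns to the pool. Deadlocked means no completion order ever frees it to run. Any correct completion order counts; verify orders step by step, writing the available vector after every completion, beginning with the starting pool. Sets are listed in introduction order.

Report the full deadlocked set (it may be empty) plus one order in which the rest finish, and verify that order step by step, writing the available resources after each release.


Deadlocked set: proc-D, proc-H, proc-A, proc-I and proc-F.
Key observation: the pool after proc-C, proc-E is (3, 2, 5); every surviving request exceeds it in res2, so progress ends there.
The rest can finish in the order proc-C, proc-E. Step-by-step check:
  pool = (1, 2, 2)
  proc-C needs (1, 2, 2) <= (1, 2, 2) -> finishes; pool += (1, 0, 3) = (2, 2, 5)
  proc-E needs (0, 2, 5) <= (2, 2, 5) -> finishes; pool += (1, 0, 0) = (3, 2, 5)
The stuck group stays short no matter what:
  proc-D still needs (0, 3, 1) but only (3, 2, 5) is free — short on res2
  proc-H still needs (1, 6, 4) but only (3, 2, 5) is free — short on res2
  proc-A still needs (1, 4, 2) but only (3, 2, 5) is free — short on res2
  proc-I still needs (1, 3, 1) but only (3, 2, 5) is free — short on res2
  proc-F still needs (0, 5, 3) but only (3, 2, 5) is free — short on res2


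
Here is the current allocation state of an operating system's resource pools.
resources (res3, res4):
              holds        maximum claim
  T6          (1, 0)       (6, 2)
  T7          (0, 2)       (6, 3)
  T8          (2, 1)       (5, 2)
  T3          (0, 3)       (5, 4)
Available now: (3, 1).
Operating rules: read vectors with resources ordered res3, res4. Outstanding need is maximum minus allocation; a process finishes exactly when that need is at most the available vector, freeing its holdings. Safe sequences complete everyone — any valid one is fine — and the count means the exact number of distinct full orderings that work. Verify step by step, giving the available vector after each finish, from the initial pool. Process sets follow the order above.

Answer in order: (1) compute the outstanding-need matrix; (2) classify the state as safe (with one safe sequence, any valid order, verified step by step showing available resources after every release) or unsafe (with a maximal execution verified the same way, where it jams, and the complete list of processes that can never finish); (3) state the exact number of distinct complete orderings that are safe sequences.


(1) Outstanding need per process (order res3, res4):
  T6: (5, 2)
  T7: (6, 1)
  T8: (3, 1)
  T3: (5, 1)
(2) SAFE, for example via the order T8, T3, T6, T7.
Key observation: the order's first zero-slack moment is T8 ((3, 1) needed, (3, 1) free — a requested resource with nothing to spare).
Verifying each step:
  pool = (3, 1)
  T8 needs (3, 1) <= (3, 1) -> finishes; pool += (2, 1) = (5, 2)
  T3 needs (5, 1) <= (5, 2) -> finishes; pool += (0, 3) = (5, 5)
  T6 needs (5, 2) <= (5, 5) -> finishes; pool += (1, 0) = (6, 5)
  T7 needs (6, 1) <= (6, 5) -> finishes; pool += (0, 2) = (6, 7)
(3) Precisely 3 of the possible complete orderings are safe sequences.


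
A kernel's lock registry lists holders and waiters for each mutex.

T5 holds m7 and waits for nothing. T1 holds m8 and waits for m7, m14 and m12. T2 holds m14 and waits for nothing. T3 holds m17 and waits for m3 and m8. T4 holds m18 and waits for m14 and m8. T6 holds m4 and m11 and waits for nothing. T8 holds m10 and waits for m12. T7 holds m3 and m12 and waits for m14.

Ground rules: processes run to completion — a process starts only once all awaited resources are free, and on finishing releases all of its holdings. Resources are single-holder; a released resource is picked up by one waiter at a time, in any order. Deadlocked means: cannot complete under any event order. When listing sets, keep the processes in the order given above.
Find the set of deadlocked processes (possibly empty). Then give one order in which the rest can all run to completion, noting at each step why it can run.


No process is deadlocked.
Key observation: no waiting chain loops back on itself — every chain ends at a process that waits on nothing, so everyone eventually runs.
The rest can finish in the order T2, T5, T7, T8, T1, T4, T3, T6.
Check, step by step:
  T2: no waits; runs immediately, freeing m14
  T5: no waits; runs immediately, freeing m7
  run T7 (all its waits — m14 — are resolved); releases m3 and m12
  run T8 (all its waits — m12 — are resolved); releases m10
  run T1 (all its waits — m7, m14 and m12 — are resolved); releases m8
  run T4 (all its waits — m14 and m8 — are resolved); releases m18
  run T3 (all its waits — m3 and m8 — are resolved); releases m17
  T6: no waits; runs immediately, freeing m4 and m11


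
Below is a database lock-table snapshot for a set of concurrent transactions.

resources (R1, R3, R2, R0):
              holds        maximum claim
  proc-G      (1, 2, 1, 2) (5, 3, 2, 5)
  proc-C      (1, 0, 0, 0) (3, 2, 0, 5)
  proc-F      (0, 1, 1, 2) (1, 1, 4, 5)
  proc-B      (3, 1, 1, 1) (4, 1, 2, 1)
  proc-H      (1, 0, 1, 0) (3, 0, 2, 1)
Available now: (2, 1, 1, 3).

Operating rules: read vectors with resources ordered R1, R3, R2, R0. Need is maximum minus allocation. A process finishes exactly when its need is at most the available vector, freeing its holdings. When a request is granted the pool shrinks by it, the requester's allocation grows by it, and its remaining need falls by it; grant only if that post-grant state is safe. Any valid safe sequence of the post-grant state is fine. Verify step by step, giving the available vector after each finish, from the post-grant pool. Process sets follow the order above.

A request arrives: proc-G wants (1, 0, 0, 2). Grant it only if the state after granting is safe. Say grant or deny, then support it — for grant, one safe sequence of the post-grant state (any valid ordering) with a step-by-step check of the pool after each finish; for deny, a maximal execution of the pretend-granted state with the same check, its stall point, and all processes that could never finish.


GRANT: granting preserves safety; a valid post-grant sequence is proc-B, proc-H, proc-G, proc-F, proc-C.
Key observation: (1, 1, 1, 1) free after granting still covers proc-B first, and each release covers the next.
Check on the post-grant state, step by step:
  pool = (1, 1, 1, 1)
  proc-B needs (1, 0, 1, 0) <= (1, 1, 1, 1) -> finishes; pool += (3, 1, 1, 1) = (4, 2, 2, 2)
  proc-H needs (2, 0, 1, 1) <= (4, 2, 2, 2) -> finishes; pool += (1, 0, 1, 0) = (5, 2, 3, 2)
  proc-G needs (3, 1, 1, 1) <= (5, 2, 3, 2) -> finishes; pool += (2, 2, 1, 4) = (7, 4, 4, 6)
  proc-F needs (1, 0, 3, 3) <= (7, 4, 4, 6) -> finishes; pool += (0, 1, 1, 2) = (7, 5, 5, 8)
  proc-C needs (2, 2, 0, 5) <= (7, 5, 5, 8) -> finishes; pool += (1, 0, 0, 0) = (8, 5, 5, 8)


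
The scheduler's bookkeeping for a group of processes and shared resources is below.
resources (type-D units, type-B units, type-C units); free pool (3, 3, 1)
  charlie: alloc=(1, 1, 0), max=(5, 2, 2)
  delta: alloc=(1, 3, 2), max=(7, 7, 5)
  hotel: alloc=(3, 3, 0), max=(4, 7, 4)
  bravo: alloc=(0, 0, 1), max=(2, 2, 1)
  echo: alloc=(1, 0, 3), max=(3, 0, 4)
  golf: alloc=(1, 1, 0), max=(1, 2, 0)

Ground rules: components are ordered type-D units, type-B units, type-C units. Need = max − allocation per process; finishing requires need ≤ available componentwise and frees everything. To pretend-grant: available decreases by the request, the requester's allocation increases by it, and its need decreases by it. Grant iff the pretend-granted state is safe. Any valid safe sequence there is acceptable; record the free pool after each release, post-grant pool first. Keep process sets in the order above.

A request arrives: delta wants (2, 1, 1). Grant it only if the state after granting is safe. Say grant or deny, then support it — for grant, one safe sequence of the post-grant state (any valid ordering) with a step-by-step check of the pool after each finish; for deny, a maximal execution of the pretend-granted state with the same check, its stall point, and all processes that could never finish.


DENY — the pretend-granted state is unsafe.
Key observation: after golf, bravo, echo the pool peaks at (3, 3, 4), and each blocked process is short somewhere: charlie on type-D units; delta on type-D units; hotel on type-B units.
Pretend the grant happened; the run golf, bravo, echo goes as far as possible. Check, step by step:
  pool = (1, 2, 0)
  run golf (needs (0, 1, 0), free (1, 2, 0)); after release of (1, 1, 0) the pool is (2, 3, 0)
  run bravo (needs (2, 2, 0), free (2, 3, 0)); after release of (0, 0, 1) the pool is (2, 3, 1)
  run echo (needs (2, 0, 1), free (2, 3, 1)); after release of (1, 0, 3) the pool is (3, 3, 4)
  charlie still needs (4, 1, 2) but only (3, 3, 4) is free — short on type-D units
  delta still needs (4, 3, 2) but only (3, 3, 4) is free — short on type-D units
  hotel still needs (1, 4, 4) but only (3, 3, 4) is free — short on type-B units
Post-grant, the permanently blocked set is charlie, delta and hotel.


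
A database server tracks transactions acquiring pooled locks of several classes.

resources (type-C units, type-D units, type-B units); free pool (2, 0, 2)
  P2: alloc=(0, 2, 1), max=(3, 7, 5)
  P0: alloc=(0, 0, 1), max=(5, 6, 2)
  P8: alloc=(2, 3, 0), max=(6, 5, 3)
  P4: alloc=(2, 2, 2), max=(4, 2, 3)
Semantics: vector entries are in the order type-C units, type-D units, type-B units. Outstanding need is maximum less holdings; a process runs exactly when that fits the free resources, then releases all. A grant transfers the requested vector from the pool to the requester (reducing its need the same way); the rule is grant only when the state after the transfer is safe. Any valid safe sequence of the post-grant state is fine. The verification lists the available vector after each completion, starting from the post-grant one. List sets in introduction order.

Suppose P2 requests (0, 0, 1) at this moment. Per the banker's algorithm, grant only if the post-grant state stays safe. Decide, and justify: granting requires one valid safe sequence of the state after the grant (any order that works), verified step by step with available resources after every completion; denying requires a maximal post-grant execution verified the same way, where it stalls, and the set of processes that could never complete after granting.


GRANT. The post-grant state is safe; one safe sequence: P4, P8, P2, P0.
Key observation: even at the reduced pool (2, 0, 1), P4 fits immediately, so safety survives the grant.
Verifying the post-grant state step by step:
  pool = (2, 0, 1)
  run P4 (needs (2, 0, 1), free (2, 0, 1)); after release of (2, 2, 2) the pool is (4, 2, 3)
  run P8 (needs (4, 2, 3), free (4, 2, 3)); after release of (2, 3, 0) the pool is (6, 5, 3)
  run P2 (needs (3, 5, 3), free (6, 5, 3)); after release of (0, 2, 2) the pool is (6, 7, 5)
  run P0 (needs (5, 6, 1), free (6, 7, 5)); after release of (0, 0, 1) the pool is (6, 7, 6)


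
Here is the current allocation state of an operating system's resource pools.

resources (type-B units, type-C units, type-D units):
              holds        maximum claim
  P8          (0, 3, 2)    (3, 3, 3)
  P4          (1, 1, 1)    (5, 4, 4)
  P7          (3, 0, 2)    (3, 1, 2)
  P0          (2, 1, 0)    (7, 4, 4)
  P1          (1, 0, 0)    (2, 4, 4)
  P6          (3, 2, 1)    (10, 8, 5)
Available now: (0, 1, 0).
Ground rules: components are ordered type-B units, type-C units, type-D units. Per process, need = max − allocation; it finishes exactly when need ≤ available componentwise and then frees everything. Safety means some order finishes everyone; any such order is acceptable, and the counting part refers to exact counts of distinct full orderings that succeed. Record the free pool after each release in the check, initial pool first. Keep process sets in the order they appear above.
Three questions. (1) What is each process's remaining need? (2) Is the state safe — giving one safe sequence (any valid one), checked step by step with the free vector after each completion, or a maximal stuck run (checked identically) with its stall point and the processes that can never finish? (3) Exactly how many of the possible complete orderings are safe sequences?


(1) Need matrix, components ordered type-B units, type-C units, type-D units:
  P8: (3, 0, 1)
  P4: (4, 3, 3)
  P7: (0, 1, 0)
  P0: (5, 3, 4)
  P1: (1, 4, 4)
  P6: (7, 6, 4)
(2) SAFE, for example via the order P7, P8, P1, P4, P0, P6.
Key observation: at P7 the run first touches a limit — (0, 1, 0) against (0, 1, 0), exact on a resource it actually requests.
Step-by-step check:
  pool = (0, 1, 0)
  P7: need (0, 1, 0) fits (0, 1, 0); releases (3, 0, 2), pool now (3, 1, 2)
  P8: need (3, 0, 1) fits (3, 1, 2); releases (0, 3, 2), pool now (3, 4, 4)
  P1: need (1, 4, 4) fits (3, 4, 4); releases (1, 0, 0), pool now (4, 4, 4)
  P4: need (4, 3, 3) fits (4, 4, 4); releases (1, 1, 1), pool now (5, 5, 5)
  P0: need (5, 3, 4) fits (5, 5, 5); releases (2, 1, 0), pool now (7, 6, 5)
  P6: need (7, 6, 4) fits (7, 6, 5); releases (3, 2, 1), pool now (10, 8, 6)
(3) Precisely 1 of the possible complete orderings is a safe sequence.


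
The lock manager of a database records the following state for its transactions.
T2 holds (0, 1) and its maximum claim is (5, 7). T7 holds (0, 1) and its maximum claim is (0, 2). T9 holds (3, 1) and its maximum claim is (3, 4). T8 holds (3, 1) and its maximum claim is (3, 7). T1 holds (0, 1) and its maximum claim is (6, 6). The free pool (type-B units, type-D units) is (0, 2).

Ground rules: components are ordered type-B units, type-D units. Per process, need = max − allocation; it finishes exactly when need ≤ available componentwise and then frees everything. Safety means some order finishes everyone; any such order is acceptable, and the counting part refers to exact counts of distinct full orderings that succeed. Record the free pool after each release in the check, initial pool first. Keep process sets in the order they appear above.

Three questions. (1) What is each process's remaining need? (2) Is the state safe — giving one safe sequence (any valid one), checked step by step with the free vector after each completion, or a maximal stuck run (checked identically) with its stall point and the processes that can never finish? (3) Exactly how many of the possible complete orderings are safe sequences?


(1) Remaining need (order type-B units, type-D units):
  T2: (5, 6)
  T7: (0, 1)
  T9: (0, 3)
  T8: (0, 6)
  T1: (6, 5)
(2) UNSAFE — no complete ordering exists.
Key observation: the pool after T7, T9 is (3, 4); every surviving request exceeds it in type-D units, so progress ends there.
A maximal execution: T7, T9 — then nothing else fits. Check, step by step:
  pool = (0, 2)
  T7 needs (0, 1) <= (0, 2) -> finishes; pool += (0, 1) = (0, 3)
  T9 needs (0, 3) <= (0, 3) -> finishes; pool += (3, 1) = (3, 4)
  blocked: T2 wants (5, 6), pool (3, 4) — not enough type-B units and type-D units
  blocked: T8 wants (0, 6), pool (3, 4) — not enough type-D units
  blocked: T1 wants (6, 5), pool (3, 4) — not enough type-B units and type-D units
Permanently blocked: T2, T8 and T1.
(3) Precisely 0 of the possible complete orderings are safe sequences.


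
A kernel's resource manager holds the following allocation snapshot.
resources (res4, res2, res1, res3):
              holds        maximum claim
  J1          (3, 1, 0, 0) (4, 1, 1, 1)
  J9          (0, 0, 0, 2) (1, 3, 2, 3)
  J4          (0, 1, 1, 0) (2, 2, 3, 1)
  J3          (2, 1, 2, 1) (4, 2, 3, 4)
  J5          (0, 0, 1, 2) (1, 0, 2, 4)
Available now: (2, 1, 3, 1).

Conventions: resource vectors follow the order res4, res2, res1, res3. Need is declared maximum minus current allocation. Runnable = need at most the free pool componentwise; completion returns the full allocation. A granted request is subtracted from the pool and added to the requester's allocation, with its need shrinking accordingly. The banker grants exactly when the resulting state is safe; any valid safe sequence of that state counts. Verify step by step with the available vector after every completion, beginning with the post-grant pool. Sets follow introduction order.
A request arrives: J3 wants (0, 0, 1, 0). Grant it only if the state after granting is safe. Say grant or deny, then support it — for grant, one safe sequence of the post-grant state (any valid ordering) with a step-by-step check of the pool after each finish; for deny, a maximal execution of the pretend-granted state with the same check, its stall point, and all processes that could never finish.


GRANT: granting preserves safety; a valid post-grant sequence is J1, J4, J9, J5, J3.
Key observation: even at the reduced pool (2, 1, 2, 1), J1 fits immediately, so safety survives the grant.
Check on the post-grant state, step by step:
  pool = (2, 1, 2, 1)
  J1: need (1, 0, 1, 1) fits (2, 1, 2, 1); releases (3, 1, 0, 0), pool now (5, 2, 2, 1)
  J4: need (2, 1, 2, 1) fits (5, 2, 2, 1); releases (0, 1, 1, 0), pool now (5, 3, 3, 1)
  J9: need (1, 3, 2, 1) fits (5, 3, 3, 1); releases (0, 0, 0, 2), pool now (5, 3, 3, 3)
  J5: need (1, 0, 1, 2) fits (5, 3, 3, 3); releases (0, 0, 1, 2), pool now (5, 3, 4, 5)
  J3: need (2, 1, 0, 3) fits (5, 3, 4, 5); releases (2, 1, 3, 1), pool now (7, 4, 7, 6)


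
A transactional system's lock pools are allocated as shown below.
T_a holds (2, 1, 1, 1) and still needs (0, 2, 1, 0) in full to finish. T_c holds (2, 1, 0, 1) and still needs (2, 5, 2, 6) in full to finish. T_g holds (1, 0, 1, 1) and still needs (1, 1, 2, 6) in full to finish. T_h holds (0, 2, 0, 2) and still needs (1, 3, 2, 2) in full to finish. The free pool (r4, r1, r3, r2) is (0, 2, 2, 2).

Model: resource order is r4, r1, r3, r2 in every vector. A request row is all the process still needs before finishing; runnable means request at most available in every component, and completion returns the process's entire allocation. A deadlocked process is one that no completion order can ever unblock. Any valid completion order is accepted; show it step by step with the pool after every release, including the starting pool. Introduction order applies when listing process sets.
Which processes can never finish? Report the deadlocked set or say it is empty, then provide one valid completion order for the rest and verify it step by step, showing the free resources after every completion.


Deadlocked set: T_c and T_g.
Key observation: no order helps: past T_a, T_h, the free pool tops out at (2, 5, 3, 5), below what each blocked process needs in r2.
The rest can finish in the order T_a, T_h. Verifying each step:
  pool = (0, 2, 2, 2)
  run T_a (needs (0, 2, 1, 0), free (0, 2, 2, 2)); after release of (2, 1, 1, 1) the pool is (2, 3, 3, 3)
  run T_h (needs (1, 3, 2, 2), free (2, 3, 3, 3)); after release of (0, 2, 0, 2) the pool is (2, 5, 3, 5)
None of the blocked processes ever fits:
  T_c cannot run: need (2, 5, 2, 6) vs free (2, 5, 3, 5) (insufficient r2)
  T_g cannot run: need (1, 1, 2, 6) vs free (2, 5, 3, 5) (insufficient r2)


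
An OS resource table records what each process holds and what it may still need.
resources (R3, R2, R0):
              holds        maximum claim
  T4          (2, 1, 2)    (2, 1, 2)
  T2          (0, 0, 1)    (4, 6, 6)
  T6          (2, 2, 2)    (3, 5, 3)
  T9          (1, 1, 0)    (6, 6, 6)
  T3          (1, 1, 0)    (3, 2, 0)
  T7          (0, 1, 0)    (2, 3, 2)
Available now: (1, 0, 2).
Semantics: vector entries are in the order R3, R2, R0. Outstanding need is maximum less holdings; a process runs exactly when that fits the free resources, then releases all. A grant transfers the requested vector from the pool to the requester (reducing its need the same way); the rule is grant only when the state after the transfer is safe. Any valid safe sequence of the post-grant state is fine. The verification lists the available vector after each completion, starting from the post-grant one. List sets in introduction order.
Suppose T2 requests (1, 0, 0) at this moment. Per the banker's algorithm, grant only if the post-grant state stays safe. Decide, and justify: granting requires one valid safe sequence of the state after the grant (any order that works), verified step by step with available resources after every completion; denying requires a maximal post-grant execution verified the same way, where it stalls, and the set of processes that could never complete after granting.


GRANT: granting preserves safety; a valid post-grant sequence is T4, T3, T7, T6, T9, T2.
Key observation: even at the reduced pool (0, 0, 2), T4 fits immediately, so safety survives the grant.
Step-by-step check of the post-grant state:
  pool = (0, 0, 2)
  run T4 (needs (0, 0, 0), free (0, 0, 2)); after release of (2, 1, 2) the pool is (2, 1, 4)
  run T3 (needs (2, 1, 0), free (2, 1, 4)); after release of (1, 1, 0) the pool is (3, 2, 4)
  run T7 (needs (2, 2, 2), free (3, 2, 4)); after release of (0, 1, 0) the pool is (3, 3, 4)
  run T6 (needs (1, 3, 1), free (3, 3, 4)); after release of (2, 2, 2) the pool is (5, 5, 6)
  run T9 (needs (5, 5, 6), free (5, 5, 6)); after release of (1, 1, 0) the pool is (6, 6, 6)
  run T2 (needs (3, 6, 5), free (6, 6, 6)); after release of (1, 0, 1) the pool is (7, 6, 7)


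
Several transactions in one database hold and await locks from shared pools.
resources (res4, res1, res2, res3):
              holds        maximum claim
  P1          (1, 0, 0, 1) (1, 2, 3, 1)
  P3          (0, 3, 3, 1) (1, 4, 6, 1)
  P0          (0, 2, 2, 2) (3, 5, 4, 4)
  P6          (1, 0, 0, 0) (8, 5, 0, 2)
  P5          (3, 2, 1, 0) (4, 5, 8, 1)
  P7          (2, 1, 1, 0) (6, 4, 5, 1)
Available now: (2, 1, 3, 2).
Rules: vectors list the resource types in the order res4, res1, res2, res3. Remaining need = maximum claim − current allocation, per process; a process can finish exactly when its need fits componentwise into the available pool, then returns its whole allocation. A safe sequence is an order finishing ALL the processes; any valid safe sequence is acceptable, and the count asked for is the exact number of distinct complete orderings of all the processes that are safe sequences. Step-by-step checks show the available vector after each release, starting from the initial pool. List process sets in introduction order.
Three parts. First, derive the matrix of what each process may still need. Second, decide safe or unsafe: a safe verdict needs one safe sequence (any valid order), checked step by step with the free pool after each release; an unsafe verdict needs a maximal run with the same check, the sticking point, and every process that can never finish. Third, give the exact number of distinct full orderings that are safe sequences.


(1) Need matrix, components ordered res4, res1, res2, res3:
  P1: (0, 2, 3, 0)
  P3: (1, 1, 3, 0)
  P0: (3, 3, 2, 2)
  P6: (7, 5, 0, 2)
  P5: (1, 3, 7, 1)
  P7: (4, 3, 4, 1)
(2) SAFE — a valid safe sequence is P3, P1, P0, P5, P7, P6.
Key observation: P3 marks the first exact bind of the order: its need (1, 1, 3, 0) fits the free (2, 1, 3, 2) with zero slack on a requested resource.
Step-by-step check:
  pool = (2, 1, 3, 2)
  P3 needs (1, 1, 3, 0) <= (2, 1, 3, 2) -> finishes; pool += (0, 3, 3, 1) = (2, 4, 6, 3)
  P1 needs (0, 2, 3, 0) <= (2, 4, 6, 3) -> finishes; pool += (1, 0, 0, 1) = (3, 4, 6, 4)
  P0 needs (3, 3, 2, 2) <= (3, 4, 6, 4) -> finishes; pool += (0, 2, 2, 2) = (3, 6, 8, 6)
  P5 needs (1, 3, 7, 1) <= (3, 6, 8, 6) -> finishes; pool += (3, 2, 1, 0) = (6, 8, 9, 6)
  P7 needs (4, 3, 4, 1) <= (6, 8, 9, 6) -> finishes; pool += (2, 1, 1, 0) = (8, 9, 10, 6)
  P6 needs (7, 5, 0, 2) <= (8, 9, 10, 6) -> finishes; pool += (1, 0, 0, 0) = (9, 9, 10, 6)
(3) The exact count: 1 of the possible complete orderings is a safe sequence.


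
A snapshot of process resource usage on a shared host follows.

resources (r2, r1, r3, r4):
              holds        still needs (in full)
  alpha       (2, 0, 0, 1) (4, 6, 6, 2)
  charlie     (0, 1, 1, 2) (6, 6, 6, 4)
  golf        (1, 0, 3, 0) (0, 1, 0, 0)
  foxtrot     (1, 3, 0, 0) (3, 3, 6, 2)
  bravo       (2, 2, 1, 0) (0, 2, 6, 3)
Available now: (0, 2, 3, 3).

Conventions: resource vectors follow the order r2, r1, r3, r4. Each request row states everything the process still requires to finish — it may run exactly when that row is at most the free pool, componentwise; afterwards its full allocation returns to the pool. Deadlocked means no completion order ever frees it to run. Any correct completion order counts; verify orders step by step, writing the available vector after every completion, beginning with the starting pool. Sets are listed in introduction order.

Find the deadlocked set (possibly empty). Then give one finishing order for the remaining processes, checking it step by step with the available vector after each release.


No process is deadlocked.
Key observation: there is always a runnable process — golf first — so the state unwinds completely.
A valid finishing order for the others: golf, bravo, foxtrot, alpha, charlie. Step-by-step check:
  pool = (0, 2, 3, 3)
  golf: need (0, 1, 0, 0) fits (0, 2, 3, 3); releases (1, 0, 3, 0), pool now (1, 2, 6, 3)
  bravo: need (0, 2, 6, 3) fits (1, 2, 6, 3); releases (2, 2, 1, 0), pool now (3, 4, 7, 3)
  foxtrot: need (3, 3, 6, 2) fits (3, 4, 7, 3); releases (1, 3, 0, 0), pool now (4, 7, 7, 3)
  alpha: need (4, 6, 6, 2) fits (4, 7, 7, 3); releases (2, 0, 0, 1), pool now (6, 7, 7, 4)
  charlie: need (6, 6, 6, 4) fits (6, 7, 7, 4); releases (0, 1, 1, 2), pool now (6, 8, 8, 6)


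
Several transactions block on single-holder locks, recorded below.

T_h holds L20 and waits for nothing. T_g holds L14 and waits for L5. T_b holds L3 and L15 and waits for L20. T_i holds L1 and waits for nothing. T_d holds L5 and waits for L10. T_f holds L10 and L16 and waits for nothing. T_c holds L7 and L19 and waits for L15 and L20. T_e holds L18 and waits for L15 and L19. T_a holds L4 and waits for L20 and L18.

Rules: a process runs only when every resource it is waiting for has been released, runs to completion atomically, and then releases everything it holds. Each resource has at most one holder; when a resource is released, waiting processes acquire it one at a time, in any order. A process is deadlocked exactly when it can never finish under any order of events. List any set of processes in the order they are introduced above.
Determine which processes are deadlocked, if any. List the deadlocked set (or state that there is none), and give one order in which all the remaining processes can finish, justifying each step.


Nothing here is deadlocked.
Key observation: although several processes wait, no cycle exists — each chain bottoms out at a free runner.
One completion order for the rest: T_i, T_f, T_d, T_h, T_b, T_c, T_e, T_a, T_g.
Verifying each step:
  T_i: no waits; runs immediately, freeing L1
  T_f: no waits; runs immediately, freeing L10 and L16
  run T_d (all its waits — L10 — are resolved); releases L5
  T_h: no waits; runs immediately, freeing L20
  run T_b (all its waits — L20 — are resolved); releases L3 and L15
  run T_c (all its waits — L15 and L20 — are resolved); releases L7 and L19
  run T_e (all its waits — L15 and L19 — are resolved); releases L18
  run T_a (all its waits — L20 and L18 — are resolved); releases L4
  run T_g (all its waits — L5 — are resolved); releases L14
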